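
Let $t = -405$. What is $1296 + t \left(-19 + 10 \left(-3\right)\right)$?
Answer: $21141$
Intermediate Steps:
$1296 + t \left(-19 + 10 \left(-3\right)\right) = 1296 - 405 \left(-19 + 10 \left(-3\right)\right) = 1296 - 405 \left(-19 - 30\right) = 1296 - -19845 = 1296 + 19845 = 21141$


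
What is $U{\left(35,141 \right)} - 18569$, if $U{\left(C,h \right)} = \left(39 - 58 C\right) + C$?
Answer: $-20525$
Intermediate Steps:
$U{\left(C,h \right)} = 39 - 57 C$
$U{\left(35,141 \right)} - 18569 = \left(39 - 1995\right) - 18569 = -1956 - 18569 = -20525$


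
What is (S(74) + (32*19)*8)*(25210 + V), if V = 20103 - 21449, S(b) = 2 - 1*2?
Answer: 116074496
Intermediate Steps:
S(b) = 0 (S(b) = 2 - 2 = 0)
V = -1346
(S(74) + (32*19)*8)*(25210 + V) = (0 + (32*19)*8)*(25210 - 1346) = (0 + 608*8)*23864 = (0 + 4864)*23864 = 4864*23864 = 116074496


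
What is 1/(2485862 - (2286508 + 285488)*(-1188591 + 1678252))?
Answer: -1/1259403647494 ≈ -7.9403e-13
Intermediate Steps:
1/(2485862 - (2286508 + 285488)*(-1188591 + 1678252)) = 1/(2485862 - 2571996*489661) = 1/(2485862 - 1*1259406133356) = 1/(2485862 - 1259406133356) = 1/(-1259403647494) = -1/1259403647494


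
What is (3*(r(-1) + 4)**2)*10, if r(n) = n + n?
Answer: 120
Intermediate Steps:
r(n) = 2*n
(3*(r(-1) + 4)**2)*10 = (3*(2*(-1) + 4)**2)*10 = (3*(-2 + 4)**2)*10 = (3*2**2)*10 = (3*4)*10 = 12*10 = 120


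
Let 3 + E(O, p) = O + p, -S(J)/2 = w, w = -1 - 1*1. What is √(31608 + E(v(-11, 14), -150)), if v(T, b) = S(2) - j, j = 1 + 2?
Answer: 4*√1966 ≈ 177.36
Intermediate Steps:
w = -2 (w = -1 - 1 = -2)
j = 3
S(J) = 4 (S(J) = -2*(-2) = 4)
v(T, b) = 1 (v(T, b) = 4 - 1*3 = 4 - 3 = 1)
E(O, p) = -3 + O + p (E(O, p) = -3 + (O + p) = -3 + O + p)
√(31608 + E(v(-11, 14), -150)) = √(31608 + (-3 + 1 - 150)) = √(31608 - 152) = √31456 = 4*√1966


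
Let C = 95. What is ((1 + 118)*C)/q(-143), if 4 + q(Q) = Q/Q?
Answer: -11305/3 ≈ -3768.3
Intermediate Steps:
q(Q) = -3 (q(Q) = -4 + Q/Q = -4 + 1 = -3)
((1 + 118)*C)/q(-143) = ((1 + 118)*95)/(-3) = (119*95)*(-⅓) = 11305*(-⅓) = -11305/3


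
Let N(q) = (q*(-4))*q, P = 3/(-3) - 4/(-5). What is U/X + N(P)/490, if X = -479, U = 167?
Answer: -1023833/2933875 ≈ -0.34897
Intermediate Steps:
P = -⅕ (P = 3*(-⅓) - 4*(-⅕) = -1 + ⅘ = -⅕ ≈ -0.20000)
N(q) = -4*q² (N(q) = (-4*q)*q = -4*q²)
U/X + N(P)/490 = 167/(-479) - 4*(-⅕)²/490 = 167*(-1/479) - 4*1/25*(1/490) = -167/479 - 4/25*1/490 = -167/479 - 2/6125 = -1023833/2933875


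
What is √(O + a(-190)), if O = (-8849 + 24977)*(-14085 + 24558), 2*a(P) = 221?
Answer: √675634618/2 ≈ 12996.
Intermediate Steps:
a(P) = 221/2 (a(P) = (½)*221 = 221/2)
O = 168908544 (O = 16128*10473 = 168908544)
√(O + a(-190)) = √(168908544 + 221/2) = √(337817309/2) = √675634618/2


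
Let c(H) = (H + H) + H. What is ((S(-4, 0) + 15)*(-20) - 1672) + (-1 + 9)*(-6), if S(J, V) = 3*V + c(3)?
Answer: -2200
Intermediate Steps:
c(H) = 3*H (c(H) = 2*H + H = 3*H)
S(J, V) = 9 + 3*V (S(J, V) = 3*V + 3*3 = 3*V + 9 = 9 + 3*V)
((S(-4, 0) + 15)*(-20) - 1672) + (-1 + 9)*(-6) = (((9 + 3*0) + 15)*(-20) - 1672) + (-1 + 9)*(-6) = (((9 + 0) + 15)*(-20) - 1672) + 8*(-6) = ((9 + 15)*(-20) - 1672) - 48 = (24*(-20) - 1672) - 48 = (-480 - 1672) - 48 = -2152 - 48 = -2200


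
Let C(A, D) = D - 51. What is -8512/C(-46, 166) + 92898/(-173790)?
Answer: -3311075/44413 ≈ -74.552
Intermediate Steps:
C(A, D) = -51 + D
-8512/C(-46, 166) + 92898/(-173790) = -8512/(-51 + 166) + 92898/(-173790) = -8512/115 + 92898*(-1/173790) = -8512*1/115 - 5161/9655 = -8512/115 - 5161/9655 = -3311075/44413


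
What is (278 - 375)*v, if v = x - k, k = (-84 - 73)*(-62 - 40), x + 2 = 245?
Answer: 1529787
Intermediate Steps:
x = 243 (x = -2 + 245 = 243)
k = 16014 (k = -157*(-102) = 16014)
v = -15771 (v = 243 - 1*16014 = 243 - 16014 = -15771)
(278 - 375)*v = (278 - 375)*(-15771) = -97*(-15771) = 1529787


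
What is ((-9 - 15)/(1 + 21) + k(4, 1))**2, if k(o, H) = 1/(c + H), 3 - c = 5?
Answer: 529/121 ≈ 4.3719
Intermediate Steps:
c = -2 (c = 3 - 1*5 = 3 - 5 = -2)
k(o, H) = 1/(-2 + H)
((-9 - 15)/(1 + 21) + k(4, 1))**2 = ((-9 - 15)/(1 + 21) + 1/(-2 + 1))**2 = (-24/22 + 1/(-1))**2 = (-24*1/22 - 1)**2 = (-12/11 - 1)**2 = (-23/11)**2 = 529/121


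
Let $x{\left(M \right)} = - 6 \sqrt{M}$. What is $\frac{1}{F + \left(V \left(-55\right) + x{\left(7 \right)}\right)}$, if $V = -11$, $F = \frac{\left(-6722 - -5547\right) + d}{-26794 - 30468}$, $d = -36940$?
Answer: $\frac{1985939210750}{1201988820606337} + \frac{19673619864 \sqrt{7}}{1201988820606337} \approx 0.0016955$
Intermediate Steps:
$F = \frac{38115}{57262}$ ($F = \frac{\left(-6722 - -5547\right) - 36940}{-26794 - 30468} = \frac{\left(-6722 + 5547\right) - 36940}{-57262} = \left(-1175 - 36940\right) \left(- \frac{1}{57262}\right) = \left(-38115\right) \left(- \frac{1}{57262}\right) = \frac{38115}{57262} \approx 0.66562$)
$\frac{1}{F + \left(V \left(-55\right) + x{\left(7 \right)}\right)} = \frac{1}{\frac{38115}{57262} - \left(-605 + 6 \sqrt{7}\right)} = \frac{1}{\frac{38115}{57262} + \left(605 - 6 \sqrt{7}\right)} = \frac{1}{\frac{34681625}{57262} - 6 \sqrt{7}}$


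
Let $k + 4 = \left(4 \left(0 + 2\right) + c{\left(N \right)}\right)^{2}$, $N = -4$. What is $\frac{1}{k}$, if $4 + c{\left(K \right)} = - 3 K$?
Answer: $\frac{1}{252} \approx 0.0039683$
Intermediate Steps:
$c{\left(K \right)} = -4 - 3 K$
$k = 252$ ($k = -4 + \left(4 \left(0 + 2\right) - -8\right)^{2} = -4 + \left(4 \cdot 2 + \left(-4 + 12\right)\right)^{2} = -4 + \left(8 + 8\right)^{2} = -4 + 16^{2} = -4 + 256 = 252$)
$\frac{1}{k} = \frac{1}{252}$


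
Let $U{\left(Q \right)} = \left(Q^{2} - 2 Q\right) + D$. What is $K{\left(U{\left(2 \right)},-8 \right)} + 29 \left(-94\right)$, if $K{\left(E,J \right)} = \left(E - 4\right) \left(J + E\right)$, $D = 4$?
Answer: $-2726$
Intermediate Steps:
$U{\left(Q \right)} = 4 + Q^{2} - 2 Q$ ($U{\left(Q \right)} = \left(Q^{2} - 2 Q\right) + 4 = 4 + Q^{2} - 2 Q$)
$K{\left(E,J \right)} = \left(-4 + E\right) \left(E + J\right)$
$K{\left(U{\left(2 \right)},-8 \right)} + 29 \left(-94\right) = \left(\left(4 + 2^{2} - 4\right)^{2} - 4 \left(4 + 2^{2} - 4\right) - -32 + \left(4 + 2^{2} - 4\right) \left(-8\right)\right) + 29 \left(-94\right) = \left(\left(4 + 4 - 4\right)^{2} - 4 \left(4 + 4 - 4\right) + 32 + \left(4 + 4 - 4\right) \left(-8\right)\right) - 2726 = \left(4^{2} - 16 + 32 + 4 \left(-8\right)\right) - 2726 = \left(16 - 16 + 32 - 32\right) - 2726 = 0 - 2726 = -2726$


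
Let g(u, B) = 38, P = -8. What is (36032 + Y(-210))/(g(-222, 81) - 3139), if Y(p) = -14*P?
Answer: -36144/3101 ≈ -11.656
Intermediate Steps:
Y(p) = 112 (Y(p) = -14*(-8) = 112)
(36032 + Y(-210))/(g(-222, 81) - 3139) = (36032 + 112)/(38 - 3139) = 36144/(-3101) = 36144*(-1/3101) = -36144/3101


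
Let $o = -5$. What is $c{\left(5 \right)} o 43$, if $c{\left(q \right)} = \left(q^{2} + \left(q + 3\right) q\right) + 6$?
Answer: $-15265$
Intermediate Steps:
$c{\left(q \right)} = 6 + q^{2} + q \left(3 + q\right)$ ($c{\left(q \right)} = \left(q^{2} + \left(3 + q\right) q\right) + 6 = \left(q^{2} + q \left(3 + q\right)\right) + 6 = 6 + q^{2} + q \left(3 + q\right)$)
$c{\left(5 \right)} o 43 = \left(6 + 2 \cdot 5^{2} + 3 \cdot 5\right) \left(-5\right) 43 = \left(6 + 2 \cdot 25 + 15\right) \left(-5\right) 43 = \left(6 + 50 + 15\right) \left(-5\right) 43 = 71 \left(-5\right) 43 = \left(-355\right) 43 = -15265$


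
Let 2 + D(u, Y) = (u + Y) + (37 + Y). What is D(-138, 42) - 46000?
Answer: -46019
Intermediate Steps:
D(u, Y) = 35 + u + 2*Y (D(u, Y) = -2 + ((u + Y) + (37 + Y)) = -2 + ((Y + u) + (37 + Y)) = -2 + (37 + u + 2*Y) = 35 + u + 2*Y)
D(-138, 42) - 46000 = (35 - 138 + 2*42) - 46000 = (35 - 138 + 84) - 46000 = -19 - 46000 = -46019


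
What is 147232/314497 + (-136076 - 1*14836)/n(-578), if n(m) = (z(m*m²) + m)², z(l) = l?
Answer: 1372498412147182792384/2931744682737340804825 ≈ 0.46815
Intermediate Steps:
n(m) = (m + m³)² (n(m) = (m*m² + m)² = (m³ + m)² = (m + m³)²)
147232/314497 + (-136076 - 1*14836)/n(-578) = 147232/314497 + (-136076 - 1*14836)/(((-578)²*(1 + (-578)²)²)) = 147232*(1/314497) + (-136076 - 14836)/((334084*(1 + 334084)²)) = 147232/314497 - 150912/(334084*334085²) = 147232/314497 - 150912/(334084*111612787225) = 147232/314497 - 150912/37288046407276900 = 147232/314497 - 150912*1/37288046407276900 = 147232/314497 - 37728/9322011601819225 = 1372498412147182792384/2931744682737340804825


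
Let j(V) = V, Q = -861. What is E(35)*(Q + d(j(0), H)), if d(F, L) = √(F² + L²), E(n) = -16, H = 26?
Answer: 13360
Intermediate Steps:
E(35)*(Q + d(j(0), H)) = -16*(-861 + √(0² + 26²)) = -16*(-861 + √(0 + 676)) = -16*(-861 + √676) = -16*(-861 + 26) = -16*(-835) = 13360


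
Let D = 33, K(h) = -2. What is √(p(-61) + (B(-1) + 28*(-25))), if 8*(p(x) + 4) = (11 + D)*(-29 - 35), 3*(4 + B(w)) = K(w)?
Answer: I*√9546/3 ≈ 32.568*I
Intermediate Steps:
B(w) = -14/3 (B(w) = -4 + (⅓)*(-2) = -4 - ⅔ = -14/3)
p(x) = -356 (p(x) = -4 + ((11 + 33)*(-29 - 35))/8 = -4 + (44*(-64))/8 = -4 + (⅛)*(-2816) = -4 - 352 = -356)
√(p(-61) + (B(-1) + 28*(-25))) = √(-356 + (-14/3 + 28*(-25))) = √(-356 + (-14/3 - 700)) = √(-356 - 2114/3) = √(-3182/3) = I*√9546/3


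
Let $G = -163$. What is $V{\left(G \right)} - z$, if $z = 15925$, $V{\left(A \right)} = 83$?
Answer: $-15842$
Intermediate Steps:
$V{\left(G \right)} - z = 83 - 15925 = -15842$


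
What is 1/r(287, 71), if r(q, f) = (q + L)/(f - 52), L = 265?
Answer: 19/552 ≈ 0.034420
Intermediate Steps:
r(q, f) = (265 + q)/(-52 + f) (r(q, f) = (q + 265)/(f - 52) = (265 + q)/(-52 + f))
1/r(287, 71) = 1/((265 + 287)/(-52 + 71)) = 1/(552/19) = 19/552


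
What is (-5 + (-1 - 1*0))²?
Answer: 36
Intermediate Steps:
(-5 + (-1 - 1*0))² = (-5 + (-1 + 0))² = (-5 - 1)² = (-6)² = 36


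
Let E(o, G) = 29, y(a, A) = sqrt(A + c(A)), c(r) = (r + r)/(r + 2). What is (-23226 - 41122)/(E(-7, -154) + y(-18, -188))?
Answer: -173546556/95509 + 257392*I*sqrt(100533)/95509 ≈ -1817.1 + 854.49*I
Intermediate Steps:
c(r) = 2*r/(2 + r) (c(r) = (2*r)/(2 + r) = 2*r/(2 + r))
y(a, A) = sqrt(A + 2*A/(2 + A))
(-23226 - 41122)/(E(-7, -154) + y(-18, -188)) = (-23226 - 41122)/(29 + sqrt(-188*(4 - 188)/(2 - 188))) = -64348/(29 + sqrt(-188*(-184)/(-186))) = -64348/(29 + sqrt(-188*(-1/186)*(-184))) = -64348/(29 + sqrt(-17296/93)) = -64348/(29 + 4*I*sqrt(100533)/93)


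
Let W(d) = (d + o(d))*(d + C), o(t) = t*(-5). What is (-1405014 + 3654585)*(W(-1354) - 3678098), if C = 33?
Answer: -24368779300014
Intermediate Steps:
o(t) = -5*t
W(d) = -4*d*(33 + d) (W(d) = (d - 5*d)*(d + 33) = (-4*d)*(33 + d) = -4*d*(33 + d))
(-1405014 + 3654585)*(W(-1354) - 3678098) = (-1405014 + 3654585)*(4*(-1354)*(-33 - 1*(-1354)) - 3678098) = 2249571*(4*(-1354)*(-33 + 1354) - 3678098) = 2249571*(4*(-1354)*1321 - 3678098) = 2249571*(-7154536 - 3678098) = 2249571*(-10832634) = -24368779300014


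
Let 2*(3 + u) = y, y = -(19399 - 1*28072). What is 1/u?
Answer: 2/8667 ≈ 0.00023076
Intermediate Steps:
y = 8673 (y = -(19399 - 28072) = -1*(-8673) = 8673)
u = 8667/2 (u = -3 + (½)*8673 = -3 + 8673/2 = 8667/2 ≈ 4333.5)
1/u = 1/(8667/2) = 2/8667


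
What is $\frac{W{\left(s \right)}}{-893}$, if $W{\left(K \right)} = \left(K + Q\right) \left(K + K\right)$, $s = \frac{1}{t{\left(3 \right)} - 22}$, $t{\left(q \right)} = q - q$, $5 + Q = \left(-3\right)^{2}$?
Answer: $\frac{87}{216106} \approx 0.00040258$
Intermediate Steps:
$Q = 4$ ($Q = -5 + \left(-3\right)^{2} = -5 + 9 = 4$)
$t{\left(q \right)} = 0$
$s = - \frac{1}{22}$ ($s = \frac{1}{0 - 22} = \frac{1}{-22} = - \frac{1}{22} \approx -0.045455$)
$W{\left(K \right)} = 2 K \left(4 + K\right)$ ($W{\left(K \right)} = \left(K + 4\right) \left(K + K\right) = \left(4 + K\right) 2 K = 2 K \left(4 + K\right)$)
$\frac{W{\left(s \right)}}{-893} = \frac{2 \left(- \frac{1}{22}\right) \left(4 - \frac{1}{22}\right)}{-893} = 2 \left(- \frac{1}{22}\right) \frac{87}{22} \left(- \frac{1}{893}\right) = \left(- \frac{87}{242}\right) \left(- \frac{1}{893}\right) = \frac{87}{216106}$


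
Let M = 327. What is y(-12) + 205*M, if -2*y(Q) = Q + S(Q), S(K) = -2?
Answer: 67042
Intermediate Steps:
y(Q) = 1 - Q/2 (y(Q) = -(Q - 2)/2 = -(-2 + Q)/2 = 1 - Q/2)
y(-12) + 205*M = (1 - ½*(-12)) + 205*327 = (1 + 6) + 67035 = 7 + 67035 = 67042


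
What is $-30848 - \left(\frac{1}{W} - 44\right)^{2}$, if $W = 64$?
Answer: $- \frac{134277633}{4096} \approx -32783.0$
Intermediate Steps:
$-30848 - \left(\frac{1}{W} - 44\right)^{2} = -30848 - \left(\frac{1}{64} - 44\right)^{2} = -30848 - \left(- \frac{2815}{64}\right)^{2} = -30848 - \frac{7924225}{4096} = - \frac{134277633}{4096}$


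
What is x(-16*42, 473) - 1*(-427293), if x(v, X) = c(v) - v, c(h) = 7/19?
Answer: 8131342/19 ≈ 4.2797e+5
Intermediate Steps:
c(h) = 7/19 (c(h) = 7*(1/19) = 7/19)
x(v, X) = 7/19 - v
x(-16*42, 473) - 1*(-427293) = (7/19 - (-16)*42) - 1*(-427293) = (7/19 - 1*(-672)) + 427293 = (7/19 + 672) + 427293 = 12775/19 + 427293 = 8131342/19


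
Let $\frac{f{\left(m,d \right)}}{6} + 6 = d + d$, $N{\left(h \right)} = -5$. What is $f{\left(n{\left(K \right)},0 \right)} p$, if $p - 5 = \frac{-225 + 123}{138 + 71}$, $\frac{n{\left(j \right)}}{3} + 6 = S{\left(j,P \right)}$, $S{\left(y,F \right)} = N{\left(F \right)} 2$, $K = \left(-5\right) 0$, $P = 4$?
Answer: $- \frac{33948}{209} \approx -162.43$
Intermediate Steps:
$K = 0$
$S{\left(y,F \right)} = -10$ ($S{\left(y,F \right)} = \left(-5\right) 2 = -10$)
$n{\left(j \right)} = -48$ ($n{\left(j \right)} = -18 + 3 \left(-10\right) = -18 - 30 = -48$)
$p = \frac{943}{209}$ ($p = 5 + \frac{-225 + 123}{138 + 71} = 5 - \frac{102}{209} = \frac{943}{209} \approx 4.512$)
$f{\left(m,d \right)} = -36 + 12 d$ ($f{\left(m,d \right)} = -36 + 6 \left(d + d\right) = -36 + 6 \cdot 2 d = -36 + 12 d$)
$f{\left(n{\left(K \right)},0 \right)} p = \left(-36 + 12 \cdot 0\right) \frac{943}{209} = \left(-36 + 0\right) \frac{943}{209} = \left(-36\right) \frac{943}{209} = - \frac{33948}{209}$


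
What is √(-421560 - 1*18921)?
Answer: I*√440481 ≈ 663.69*I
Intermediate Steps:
√(-421560 - 1*18921) = √(-421560 - 18921) = √(-440481) = I*√440481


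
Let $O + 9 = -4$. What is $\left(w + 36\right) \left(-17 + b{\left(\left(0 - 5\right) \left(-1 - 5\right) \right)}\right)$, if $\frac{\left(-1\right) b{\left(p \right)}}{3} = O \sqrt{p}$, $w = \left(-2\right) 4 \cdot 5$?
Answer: $68 - 156 \sqrt{30} \approx -786.45$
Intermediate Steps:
$O = -13$ ($O = -9 - 4 = -13$)
$w = -40$ ($w = \left(-8\right) 5 = -40$)
$b{\left(p \right)} = 39 \sqrt{p}$ ($b{\left(p \right)} = - 3 \left(- 13 \sqrt{p}\right) = 39 \sqrt{p}$)
$\left(w + 36\right) \left(-17 + b{\left(\left(0 - 5\right) \left(-1 - 5\right) \right)}\right) = \left(-40 + 36\right) \left(-17 + 39 \sqrt{\left(0 - 5\right) \left(-1 - 5\right)}\right) = - 4 \left(-17 + 39 \sqrt{\left(-5\right) \left(-6\right)}\right) = - 4 \left(-17 + 39 \sqrt{30}\right) = 68 - 156 \sqrt{30}$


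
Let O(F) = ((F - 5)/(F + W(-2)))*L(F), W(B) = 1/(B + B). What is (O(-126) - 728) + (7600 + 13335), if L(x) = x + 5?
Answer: 10141131/505 ≈ 20081.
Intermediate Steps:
W(B) = 1/(2*B)
L(x) = 5 + x
O(F) = (-5 + F)*(5 + F)/(-¼ + F) (O(F) = ((F - 5)/(F + (½)/(-2)))*(5 + F) = ((-5 + F)/(F + (½)*(-½)))*(5 + F) = ((-5 + F)/(F - ¼))*(5 + F) = ((-5 + F)/(-¼ + F))*(5 + F) = (-5 + F)*(5 + F)/(-¼ + F))
(O(-126) - 728) + (7600 + 13335) = (4*(-25 + (-126)²)/(-1 + 4*(-126)) - 728) + (7600 + 13335) = (4*(-25 + 15876)/(-1 - 504) - 728) + 20935 = (4*15851/(-505) - 728) + 20935 = (4*(-1/505)*15851 - 728) + 20935 = (-63404/505 - 728) + 20935 = -431044/505 + 20935 = 10141131/505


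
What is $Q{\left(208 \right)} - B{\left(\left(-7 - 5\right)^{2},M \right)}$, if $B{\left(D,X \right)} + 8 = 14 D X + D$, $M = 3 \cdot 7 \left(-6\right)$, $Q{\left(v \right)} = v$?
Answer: $254088$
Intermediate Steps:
$M = -126$ ($M = 21 \left(-6\right) = -126$)
$B{\left(D,X \right)} = -8 + D + 14 D X$ ($B{\left(D,X \right)} = -8 + \left(14 D X + D\right) = -8 + \left(D + 14 D X\right) = -8 + D + 14 D X$)
$Q{\left(208 \right)} - B{\left(\left(-7 - 5\right)^{2},M \right)} = 208 - \left(-8 + \left(-7 - 5\right)^{2} + 14 \left(-7 - 5\right)^{2} \left(-126\right)\right) = 208 - \left(-8 + \left(-12\right)^{2} + 14 \left(-12\right)^{2} \left(-126\right)\right) = 208 - \left(-8 + 144 + 14 \cdot 144 \left(-126\right)\right) = 208 - \left(-8 + 144 - 254016\right) = 208 - -253880 = 208 + 253880 = 254088$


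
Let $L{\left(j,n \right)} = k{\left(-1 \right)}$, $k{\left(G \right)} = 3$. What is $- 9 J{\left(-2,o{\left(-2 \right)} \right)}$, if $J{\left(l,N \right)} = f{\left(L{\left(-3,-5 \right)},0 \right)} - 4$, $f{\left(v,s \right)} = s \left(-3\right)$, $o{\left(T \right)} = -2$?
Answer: $36$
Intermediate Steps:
$L{\left(j,n \right)} = 3$
$f{\left(v,s \right)} = - 3 s$
$J{\left(l,N \right)} = -4$ ($J{\left(l,N \right)} = \left(-3\right) 0 - 4 = 0 - 4 = -4$)
$- 9 J{\left(-2,o{\left(-2 \right)} \right)} = \left(-9\right) \left(-4\right) = 36$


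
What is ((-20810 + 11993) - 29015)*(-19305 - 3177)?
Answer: 850539024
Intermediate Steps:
((-20810 + 11993) - 29015)*(-19305 - 3177) = (-8817 - 29015)*(-22482) = -37832*(-22482) = 850539024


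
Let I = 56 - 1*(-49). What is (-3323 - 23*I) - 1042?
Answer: -6780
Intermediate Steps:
I = 105 (I = 56 + 49 = 105)
(-3323 - 23*I) - 1042 = (-3323 - 23*105) - 1042 = (-3323 - 2415) - 1042 = -5738 - 1042 = -6780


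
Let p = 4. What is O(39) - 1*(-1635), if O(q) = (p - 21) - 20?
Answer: 1598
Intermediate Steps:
O(q) = -37 (O(q) = (4 - 21) - 20 = -17 - 20 = -37)
O(39) - 1*(-1635) = -37 - 1*(-1635) = -37 + 1635 = 1598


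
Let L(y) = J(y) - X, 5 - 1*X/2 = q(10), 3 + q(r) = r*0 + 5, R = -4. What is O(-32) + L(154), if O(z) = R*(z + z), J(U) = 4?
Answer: 254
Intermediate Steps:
q(r) = 2 (q(r) = -3 + (r*0 + 5) = -3 + (0 + 5) = -3 + 5 = 2)
X = 6 (X = 10 - 2*2 = 10 - 4 = 6)
O(z) = -8*z (O(z) = -4*(z + z) = -8*z)
L(y) = -2 (L(y) = 4 - 1*6 = 4 - 6 = -2)
O(-32) + L(154) = -8*(-32) - 2 = 256 - 2 = 254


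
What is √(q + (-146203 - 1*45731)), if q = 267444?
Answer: 3*√8390 ≈ 274.79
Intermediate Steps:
√(q + (-146203 - 1*45731)) = √(267444 + (-146203 - 1*45731)) = √(267444 + (-146203 - 45731)) = √(267444 - 191934) = √75510 = 3*√8390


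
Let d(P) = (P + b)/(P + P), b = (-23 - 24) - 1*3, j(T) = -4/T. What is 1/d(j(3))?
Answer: 4/77 ≈ 0.051948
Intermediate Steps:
b = -50 (b = -47 - 3 = -50)
d(P) = (-50 + P)/(2*P) (d(P) = (P - 50)/(P + P) = (-50 + P)/((2*P)) = (-50 + P)*(1/(2*P)) = (-50 + P)/(2*P))
1/d(j(3)) = 1/((-50 - 4/3)/(2*((-4/3)))) = 1/((-50 - 4*1/3)/(2*((-4*1/3)))) = 1/((-50 - 4/3)/(2*(-4/3))) = 1/((1/2)*(-3/4)*(-154/3)) = 1/(77/4) = 4/77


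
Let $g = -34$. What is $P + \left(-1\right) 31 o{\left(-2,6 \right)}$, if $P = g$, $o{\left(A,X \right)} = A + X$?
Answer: $-158$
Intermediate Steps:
$P = -34$
$P + \left(-1\right) 31 o{\left(-2,6 \right)} = -34 + \left(-1\right) 31 \left(-2 + 6\right) = -34 - 124 = -158$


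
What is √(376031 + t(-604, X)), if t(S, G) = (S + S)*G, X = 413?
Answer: I*√122873 ≈ 350.53*I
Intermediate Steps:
t(S, G) = 2*G*S (t(S, G) = (2*S)*G = 2*G*S)
√(376031 + t(-604, X)) = √(376031 + 2*413*(-604)) = √(376031 - 498904) = √(-122873) = I*√122873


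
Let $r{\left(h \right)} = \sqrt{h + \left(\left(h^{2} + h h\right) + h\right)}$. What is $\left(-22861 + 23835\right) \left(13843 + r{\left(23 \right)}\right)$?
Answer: $13483082 + 3896 \sqrt{69} \approx 1.3515 \cdot 10^{7}$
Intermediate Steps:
$r{\left(h \right)} = \sqrt{2 h + 2 h^{2}}$ ($r{\left(h \right)} = \sqrt{h + \left(\left(h^{2} + h^{2}\right) + h\right)} = \sqrt{h + \left(2 h^{2} + h\right)} = \sqrt{h + \left(h + 2 h^{2}\right)} = \sqrt{2 h + 2 h^{2}}$)
$\left(-22861 + 23835\right) \left(13843 + r{\left(23 \right)}\right) = \left(-22861 + 23835\right) \left(13843 + \sqrt{2} \sqrt{23 \left(1 + 23\right)}\right) = 974 \left(13843 + \sqrt{2} \sqrt{23 \cdot 24}\right) = 974 \left(13843 + \sqrt{2} \sqrt{552}\right) = 974 \left(13843 + \sqrt{2} \cdot 2 \sqrt{138}\right) = 974 \left(13843 + 4 \sqrt{69}\right) = 13483082 + 3896 \sqrt{69}$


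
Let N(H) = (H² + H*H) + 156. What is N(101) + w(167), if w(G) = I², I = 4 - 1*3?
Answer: 20559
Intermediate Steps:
I = 1 (I = 4 - 3 = 1)
N(H) = 156 + 2*H² (N(H) = (H² + H²) + 156 = 2*H² + 156 = 156 + 2*H²)
w(G) = 1 (w(G) = 1² = 1)
N(101) + w(167) = (156 + 2*101²) + 1 = (156 + 2*10201) + 1 = (156 + 20402) + 1 = 20558 + 1 = 20559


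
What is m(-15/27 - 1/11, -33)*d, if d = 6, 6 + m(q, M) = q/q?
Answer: -30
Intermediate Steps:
m(q, M) = -5 (m(q, M) = -6 + q/q = -6 + 1 = -5)
m(-15/27 - 1/11, -33)*d = -5*6 = -30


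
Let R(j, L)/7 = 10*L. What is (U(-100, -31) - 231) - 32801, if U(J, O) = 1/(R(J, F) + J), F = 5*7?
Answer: -77625199/2350 ≈ -33032.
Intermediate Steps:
F = 35
R(j, L) = 70*L (R(j, L) = 7*(10*L) = 70*L)
U(J, O) = 1/(2450 + J) (U(J, O) = 1/(70*35 + J) = 1/(2450 + J))
(U(-100, -31) - 231) - 32801 = (1/(2450 - 100) - 231) - 32801 = (1/2350 - 231) - 32801 = -542849/2350 - 32801 = -77625199/2350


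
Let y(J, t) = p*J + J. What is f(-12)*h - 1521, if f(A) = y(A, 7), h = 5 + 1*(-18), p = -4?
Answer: -1989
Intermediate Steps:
h = -13 (h = 5 - 18 = -13)
y(J, t) = -3*J (y(J, t) = -4*J + J = -3*J)
f(A) = -3*A
f(-12)*h - 1521 = -3*(-12)*(-13) - 1521 = 36*(-13) - 1521 = -468 - 1521 = -1989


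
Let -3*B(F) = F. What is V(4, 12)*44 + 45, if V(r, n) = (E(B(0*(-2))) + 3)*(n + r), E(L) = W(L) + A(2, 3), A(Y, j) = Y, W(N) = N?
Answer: 3565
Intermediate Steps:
B(F) = -F/3
E(L) = 2 + L (E(L) = L + 2 = 2 + L)
V(r, n) = 5*n + 5*r (V(r, n) = ((2 - 0*(-2)) + 3)*(n + r) = ((2 - ⅓*0) + 3)*(n + r) = ((2 + 0) + 3)*(n + r) = (2 + 3)*(n + r) = 5*(n + r) = 5*n + 5*r)
V(4, 12)*44 + 45 = (5*12 + 5*4)*44 + 45 = (60 + 20)*44 + 45 = 80*44 + 45 = 3520 + 45 = 3565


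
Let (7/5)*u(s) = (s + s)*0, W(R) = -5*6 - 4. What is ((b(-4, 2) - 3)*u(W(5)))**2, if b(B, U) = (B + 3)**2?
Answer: 0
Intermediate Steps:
W(R) = -34 (W(R) = -30 - 4 = -34)
b(B, U) = (3 + B)**2
u(s) = 0 (u(s) = 5*((s + s)*0)/7 = 5*((2*s)*0)/7 = (5/7)*0 = 0)
((b(-4, 2) - 3)*u(W(5)))**2 = (((3 - 4)**2 - 3)*0)**2 = (((-1)**2 - 3)*0)**2 = ((1 - 3)*0)**2 = (-2*0)**2 = 0**2 = 0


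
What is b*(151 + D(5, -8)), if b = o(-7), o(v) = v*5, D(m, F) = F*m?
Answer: -3885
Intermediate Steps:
o(v) = 5*v
b = -35 (b = 5*(-7) = -35)
b*(151 + D(5, -8)) = -35*(151 - 8*5) = -35*(151 - 40) = -35*111 = -3885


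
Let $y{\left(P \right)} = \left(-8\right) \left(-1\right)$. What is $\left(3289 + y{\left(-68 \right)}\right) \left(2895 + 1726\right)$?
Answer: $15235437$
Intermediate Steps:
$y{\left(P \right)} = 8$
$\left(3289 + y{\left(-68 \right)}\right) \left(2895 + 1726\right) = \left(3289 + 8\right) \left(2895 + 1726\right) = 3297 \cdot 4621 = 15235437$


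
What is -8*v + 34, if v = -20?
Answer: 194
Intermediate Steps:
-8*v + 34 = -8*(-20) + 34 = 160 + 34 = 194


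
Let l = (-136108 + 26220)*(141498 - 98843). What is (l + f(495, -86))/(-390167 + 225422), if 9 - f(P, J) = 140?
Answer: 1562424257/54915 ≈ 28452.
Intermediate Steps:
l = -4687272640 (l = -109888*42655 = -4687272640)
f(P, J) = -131 (f(P, J) = 9 - 1*140 = 9 - 140 = -131)
(l + f(495, -86))/(-390167 + 225422) = (-4687272640 - 131)/(-390167 + 225422) = -4687272771/(-164745) = -4687272771*(-1/164745) = 1562424257/54915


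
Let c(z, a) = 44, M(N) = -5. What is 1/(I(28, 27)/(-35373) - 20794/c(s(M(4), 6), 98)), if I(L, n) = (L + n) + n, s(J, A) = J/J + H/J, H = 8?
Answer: -778206/367774885 ≈ -0.0021160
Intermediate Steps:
s(J, A) = 1 + 8/J (s(J, A) = J/J + 8/J = 1 + 8/J)
I(L, n) = L + 2*n
1/(I(28, 27)/(-35373) - 20794/c(s(M(4), 6), 98)) = 1/((28 + 2*27)/(-35373) - 20794/44) = 1/((28 + 54)*(-1/35373) - 20794*1/44) = 1/(82*(-1/35373) - 10397/22) = 1/(-82/35373 - 10397/22) = 1/(-367774885/778206) = -778206/367774885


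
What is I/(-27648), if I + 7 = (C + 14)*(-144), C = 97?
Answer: 15991/27648 ≈ 0.57838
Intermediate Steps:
I = -15991 (I = -7 + (97 + 14)*(-144) = -7 + 111*(-144) = -7 - 15984 = -15991)
I/(-27648) = -15991/(-27648) = -15991*(-1/27648) = 15991/27648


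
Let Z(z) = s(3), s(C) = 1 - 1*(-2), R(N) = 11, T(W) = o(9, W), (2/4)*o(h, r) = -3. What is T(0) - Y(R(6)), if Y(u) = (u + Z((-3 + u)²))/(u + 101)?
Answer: -49/8 ≈ -6.1250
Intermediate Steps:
o(h, r) = -6 (o(h, r) = 2*(-3) = -6)
T(W) = -6
s(C) = 3 (s(C) = 1 + 2 = 3)
Z(z) = 3
Y(u) = (3 + u)/(101 + u) (Y(u) = (u + 3)/(u + 101) = (3 + u)/(101 + u))
T(0) - Y(R(6)) = -6 - (3 + 11)/(101 + 11) = -6 - 14/112 = -6 - 1*⅛ = -6 - ⅛ = -49/8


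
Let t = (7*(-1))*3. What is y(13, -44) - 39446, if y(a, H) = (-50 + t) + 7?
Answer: -39510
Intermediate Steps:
t = -21 (t = -7*3 = -21)
y(a, H) = -64 (y(a, H) = (-50 - 21) + 7 = -71 + 7 = -64)
y(13, -44) - 39446 = -64 - 39446 = -39510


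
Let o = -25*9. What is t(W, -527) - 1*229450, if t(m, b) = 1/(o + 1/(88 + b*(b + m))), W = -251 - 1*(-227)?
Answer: -14995618767265/65354624 ≈ -2.2945e+5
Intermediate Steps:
W = -24 (W = -251 + 227 = -24)
o = -225
t(m, b) = 1/(-225 + 1/(88 + b*(b + m)))
t(W, -527) - 1*229450 = (-88 - 1*(-527)² - 1*(-527)*(-24))/(19799 + 225*(-527)² + 225*(-527)*(-24)) - 1*229450 = (-88 - 1*277729 - 12648)/(19799 + 225*277729 + 2845800) - 229450 = (-88 - 277729 - 12648)/(19799 + 62489025 + 2845800) - 229450 = -290465/65354624 - 229450 = -14995618767265/65354624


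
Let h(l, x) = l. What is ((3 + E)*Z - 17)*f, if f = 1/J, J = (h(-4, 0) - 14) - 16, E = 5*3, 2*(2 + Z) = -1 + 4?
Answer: 13/17 ≈ 0.76471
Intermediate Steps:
Z = -1/2 (Z = -2 + (-1 + 4)/2 = -2 + (1/2)*3 = -2 + 3/2 = -1/2 ≈ -0.50000)
E = 15
J = -34 (J = (-4 - 14) - 16 = -18 - 16 = -34)
f = -1/34 (f = 1/(-34) = -1/34 ≈ -0.029412)
((3 + E)*Z - 17)*f = ((3 + 15)*(-1/2) - 17)*(-1/34) = (18*(-1/2) - 17)*(-1/34) = (-9 - 17)*(-1/34) = -26*(-1/34) = 13/17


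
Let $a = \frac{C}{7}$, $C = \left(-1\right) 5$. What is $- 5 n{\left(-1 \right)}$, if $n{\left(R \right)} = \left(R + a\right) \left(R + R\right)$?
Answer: $- \frac{120}{7} \approx -17.143$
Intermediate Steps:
$C = -5$
$a = - \frac{5}{7} \approx -0.71429$
$n{\left(R \right)} = 2 R \left(- \frac{5}{7} + R\right)$ ($n{\left(R \right)} = \left(R - \frac{5}{7}\right) \left(R + R\right) = \left(- \frac{5}{7} + R\right) 2 R = 2 R \left(- \frac{5}{7} + R\right)$)
$- 5 n{\left(-1 \right)} = - 5 \cdot \frac{2}{7} \left(-1\right) \left(-5 + 7 \left(-1\right)\right) = - 5 \cdot \frac{2}{7} \left(-1\right) \left(-5 - 7\right) = - 5 \cdot \frac{2}{7} \left(-1\right) \left(-12\right) = \left(-5\right) \frac{24}{7} = - \frac{120}{7}$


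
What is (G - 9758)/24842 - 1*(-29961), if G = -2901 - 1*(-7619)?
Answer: 372143061/12421 ≈ 29961.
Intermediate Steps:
G = 4718 (G = -2901 + 7619 = 4718)
(G - 9758)/24842 - 1*(-29961) = (4718 - 9758)/24842 - 1*(-29961) = -5040*1/24842 + 29961 = -2520/12421 + 29961 = 372143061/12421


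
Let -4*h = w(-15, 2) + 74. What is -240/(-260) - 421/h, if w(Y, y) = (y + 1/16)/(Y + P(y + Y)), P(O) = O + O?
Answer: 14943284/630643 ≈ 23.695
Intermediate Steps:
P(O) = 2*O
w(Y, y) = (1/16 + y)/(2*y + 3*Y) (w(Y, y) = (y + 1/16)/(Y + 2*(y + Y)) = (y + 1/16)/(Y + 2*(Y + y)) = (1/16 + y)/(Y + (2*Y + 2*y)) = (1/16 + y)/(2*y + 3*Y))
h = -48511/2624 (h = -((1 + 16*2)/(16*(2*2 + 3*(-15))) + 74)/4 = -((1 + 32)/(16*(4 - 45)) + 74)/4 = -((1/16)*33/(-41) + 74)/4 = -((1/16)*(-1/41)*33 + 74)/4 = -(-33/656 + 74)/4 = -¼*48511/656 = -48511/2624 ≈ -18.487)
-240/(-260) - 421/h = -240/(-260) - 421/(-48511/2624) = -240*(-1/260) - 421*(-2624/48511) = 12/13 + 1104704/48511 = 14943284/630643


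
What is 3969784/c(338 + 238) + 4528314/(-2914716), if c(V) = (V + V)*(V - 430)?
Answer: 16085069573/729511776 ≈ 22.049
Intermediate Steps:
c(V) = 2*V*(-430 + V) (c(V) = (2*V)*(-430 + V) = 2*V*(-430 + V))
3969784/c(338 + 238) + 4528314/(-2914716) = 3969784/((2*(338 + 238)*(-430 + (338 + 238)))) + 4528314/(-2914716) = 3969784/((2*576*(-430 + 576))) + 4528314*(-1/2914716) = 3969784/((2*576*146)) - 107817/69398 = 3969784/168192 - 107817/69398 = 3969784*(1/168192) - 107817/69398 = 496223/21024 - 107817/69398 = 16085069573/729511776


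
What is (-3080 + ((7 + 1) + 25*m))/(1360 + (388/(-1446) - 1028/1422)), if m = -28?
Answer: -161583993/58216877 ≈ -2.7756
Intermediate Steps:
(-3080 + ((7 + 1) + 25*m))/(1360 + (388/(-1446) - 1028/1422)) = (-3080 + ((7 + 1) + 25*(-28)))/(1360 + (388/(-1446) - 1028/1422)) = (-3080 + (8 - 700))/(1360 + (388*(-1/1446) - 1028*1/1422)) = (-3080 - 692)/(1360 + (-194/723 - 514/711)) = -3772/(1360 - 169852/171351) = -3772/232867508/171351 = -3772*171351/232867508 = -161583993/58216877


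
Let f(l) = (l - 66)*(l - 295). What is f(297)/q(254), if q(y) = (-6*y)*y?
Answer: -77/64516 ≈ -0.0011935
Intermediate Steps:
q(y) = -6*y²
f(l) = (-295 + l)*(-66 + l) (f(l) = (-66 + l)*(-295 + l) = (-295 + l)*(-66 + l))
f(297)/q(254) = (19470 + 297² - 361*297)/((-6*254²)) = (19470 + 88209 - 107217)/((-6*64516)) = 462/(-387096) = 462*(-1/387096) = -77/64516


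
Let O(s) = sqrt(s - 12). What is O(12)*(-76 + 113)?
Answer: 0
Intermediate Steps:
O(s) = sqrt(-12 + s)
O(12)*(-76 + 113) = sqrt(-12 + 12)*(-76 + 113) = sqrt(0)*37 = 0*37 = 0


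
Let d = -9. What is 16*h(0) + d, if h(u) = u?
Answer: -9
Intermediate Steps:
16*h(0) + d = 16*0 - 9 = 0 - 9 = -9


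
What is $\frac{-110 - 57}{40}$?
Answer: $- \frac{167}{40} \approx -4.175$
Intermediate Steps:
$\frac{-110 - 57}{40} = \left(-167\right) \frac{1}{40} = - \frac{167}{40}$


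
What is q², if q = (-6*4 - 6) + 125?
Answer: 9025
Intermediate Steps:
q = 95 (q = (-24 - 6) + 125 = -30 + 125 = 95)
q² = 95² = 9025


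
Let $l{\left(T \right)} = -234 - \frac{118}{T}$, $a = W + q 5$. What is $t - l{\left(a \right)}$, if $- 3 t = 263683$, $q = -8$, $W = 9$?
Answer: $- \frac{8152765}{93} \approx -87664.0$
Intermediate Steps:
$a = -31$ ($a = 9 - 40 = -31$)
$t = - \frac{263683}{3}$ ($t = \left(- \frac{1}{3}\right) 263683 = - \frac{263683}{3} \approx -87894.0$)
$t - l{\left(a \right)} = - \frac{263683}{3} - \left(-234 - \frac{118}{-31}\right) = - \frac{263683}{3} - \left(-234 - - \frac{118}{31}\right) = - \frac{263683}{3} - \left(-234 + \frac{118}{31}\right) = - \frac{263683}{3} - - \frac{7136}{31} = - \frac{263683}{3} + \frac{7136}{31} = - \frac{8152765}{93}$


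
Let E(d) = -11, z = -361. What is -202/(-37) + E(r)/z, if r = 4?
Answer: 73329/13357 ≈ 5.4899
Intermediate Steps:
-202/(-37) + E(r)/z = -202/(-37) - 11/(-361) = -202*(-1/37) - 11*(-1/361) = 202/37 + 11/361 = 73329/13357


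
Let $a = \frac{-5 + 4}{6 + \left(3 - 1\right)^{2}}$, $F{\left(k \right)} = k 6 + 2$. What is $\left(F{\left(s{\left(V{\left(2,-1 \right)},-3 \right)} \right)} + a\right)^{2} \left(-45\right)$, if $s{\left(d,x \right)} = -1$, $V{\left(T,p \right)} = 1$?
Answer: $- \frac{15129}{20} \approx -756.45$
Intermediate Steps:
$F{\left(k \right)} = 2 + 6 k$ ($F{\left(k \right)} = 6 k + 2 = 2 + 6 k$)
$a = - \frac{1}{10}$ ($a = - \frac{1}{6 + 2^{2}} = - \frac{1}{6 + 4} = - \frac{1}{10} \approx -0.1$)
$\left(F{\left(s{\left(V{\left(2,-1 \right)},-3 \right)} \right)} + a\right)^{2} \left(-45\right) = \left(\left(2 + 6 \left(-1\right)\right) - \frac{1}{10}\right)^{2} \left(-45\right) = \left(\left(2 - 6\right) - \frac{1}{10}\right)^{2} \left(-45\right) = \left(-4 - \frac{1}{10}\right)^{2} \left(-45\right) = \left(- \frac{41}{10}\right)^{2} \left(-45\right) = \frac{1681}{100} \left(-45\right) = - \frac{15129}{20}$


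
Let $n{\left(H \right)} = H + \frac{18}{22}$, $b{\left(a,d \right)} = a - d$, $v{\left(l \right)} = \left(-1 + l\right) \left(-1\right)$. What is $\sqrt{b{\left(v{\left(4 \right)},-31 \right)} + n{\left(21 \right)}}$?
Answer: $\frac{2 \sqrt{1507}}{11} \approx 7.0582$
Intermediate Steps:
$v{\left(l \right)} = 1 - l$
$n{\left(H \right)} = \frac{9}{11} + H$ ($n{\left(H \right)} = H + 18 \cdot \frac{1}{22} = H + \frac{9}{11} = \frac{9}{11} + H$)
$\sqrt{b{\left(v{\left(4 \right)},-31 \right)} + n{\left(21 \right)}} = \sqrt{\left(\left(1 - 4\right) - -31\right) + \left(\frac{9}{11} + 21\right)} = \sqrt{\left(\left(1 - 4\right) + 31\right) + \frac{240}{11}} = \sqrt{\left(-3 + 31\right) + \frac{240}{11}} = \sqrt{28 + \frac{240}{11}} = \sqrt{\frac{548}{11}} = \frac{2 \sqrt{1507}}{11}$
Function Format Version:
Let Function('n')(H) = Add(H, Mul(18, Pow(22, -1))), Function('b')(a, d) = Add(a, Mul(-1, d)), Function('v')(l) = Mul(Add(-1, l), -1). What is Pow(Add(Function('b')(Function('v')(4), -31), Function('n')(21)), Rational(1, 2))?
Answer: Mul(Rational(2, 11), Pow(1507, Rational(1, 2))) ≈ 7.0582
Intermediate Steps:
Function('v')(l) = Add(1, Mul(-1, l))
Function('n')(H) = Add(Rational(9, 11), H) (Function('n')(H) = Add(H, Mul(18, Rational(1, 22))) = Add(H, Rational(9, 11)) = Add(Rational(9, 11), H))
Pow(Add(Function('b')(Function('v')(4), -31), Function('n')(21)), Rational(1, 2)) = Pow(Add(Add(Add(1, Mul(-1, 4)), Mul(-1, -31)), Add(Rational(9, 11), 21)), Rational(1, 2)) = Pow(Add(Add(Add(1, -4), 31), Rational(240, 11)), Rational(1, 2)) = Pow(Add(Add(-3, 31), Rational(240, 11)), Rational(1, 2)) = Pow(Add(28, Rational(240, 11)), Rational(1, 2)) = Pow(Rational(548, 11), Rational(1, 2)) = Mul(Rational(2, 11), Pow(1507, Rational(1, 2)))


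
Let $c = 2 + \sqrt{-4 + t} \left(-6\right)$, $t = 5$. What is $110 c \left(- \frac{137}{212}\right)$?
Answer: $\frac{15070}{53} \approx 284.34$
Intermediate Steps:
$c = -4$ ($c = 2 + \sqrt{-4 + 5} \left(-6\right) = 2 + \sqrt{1} \left(-6\right) = 2 + 1 \left(-6\right) = 2 - 6 = -4$)
$110 c \left(- \frac{137}{212}\right) = 110 \left(-4\right) \left(- \frac{137}{212}\right) = - 440 \left(\left(-137\right) \frac{1}{212}\right) = \left(-440\right) \left(- \frac{137}{212}\right) = \frac{15070}{53}$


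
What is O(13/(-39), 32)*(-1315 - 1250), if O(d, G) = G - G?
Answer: 0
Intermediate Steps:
O(d, G) = 0
O(13/(-39), 32)*(-1315 - 1250) = 0*(-1315 - 1250) = 0*(-2565) = 0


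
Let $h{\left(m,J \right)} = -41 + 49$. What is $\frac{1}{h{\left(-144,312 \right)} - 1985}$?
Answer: $- \frac{1}{1977} \approx -0.00050582$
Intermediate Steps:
$h{\left(m,J \right)} = 8$
$\frac{1}{h{\left(-144,312 \right)} - 1985} = \frac{1}{8 - 1985} = \frac{1}{-1977} = - \frac{1}{1977}$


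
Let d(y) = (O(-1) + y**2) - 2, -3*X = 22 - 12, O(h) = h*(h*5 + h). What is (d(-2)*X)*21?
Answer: -560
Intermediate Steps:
O(h) = 6*h**2 (O(h) = h*(5*h + h) = h*(6*h) = 6*h**2)
X = -10/3 (X = -(22 - 12)/3 = -1/3*10 = -10/3 ≈ -3.3333)
d(y) = 4 + y**2 (d(y) = (6*(-1)**2 + y**2) - 2 = (6*1 + y**2) - 2 = (6 + y**2) - 2 = 4 + y**2)
(d(-2)*X)*21 = ((4 + (-2)**2)*(-10/3))*21 = ((4 + 4)*(-10/3))*21 = (8*(-10/3))*21 = -80/3*21 = -560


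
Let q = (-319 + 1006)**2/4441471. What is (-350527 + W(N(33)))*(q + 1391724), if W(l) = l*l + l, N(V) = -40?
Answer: -2157070505058063891/4441471 ≈ -4.8567e+11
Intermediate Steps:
W(l) = l + l**2 (W(l) = l**2 + l = l + l**2)
q = 471969/4441471 (q = 687**2*(1/4441471) = 471969*(1/4441471) = 471969/4441471 ≈ 0.10626)
(-350527 + W(N(33)))*(q + 1391724) = (-350527 - 40*(1 - 40))*(471969/4441471 + 1391724) = (-350527 - 40*(-39))*(6181302257973/4441471) = (-350527 + 1560)*(6181302257973/4441471) = -348967*6181302257973/4441471 = -2157070505058063891/4441471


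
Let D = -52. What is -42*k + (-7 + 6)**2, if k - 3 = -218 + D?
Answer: 11215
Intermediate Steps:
k = -267 (k = 3 + (-218 - 52) = 3 - 270 = -267)
-42*k + (-7 + 6)**2 = -42*(-267) + (-7 + 6)**2 = 11214 + (-1)**2 = 11214 + 1 = 11215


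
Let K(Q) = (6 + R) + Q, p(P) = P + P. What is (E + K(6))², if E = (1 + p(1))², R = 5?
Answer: 676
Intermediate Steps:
p(P) = 2*P
E = 9 (E = (1 + 2*1)² = (1 + 2)² = 3² = 9)
K(Q) = 11 + Q (K(Q) = (6 + 5) + Q = 11 + Q)
(E + K(6))² = (9 + (11 + 6))² = (9 + 17)² = 26² = 676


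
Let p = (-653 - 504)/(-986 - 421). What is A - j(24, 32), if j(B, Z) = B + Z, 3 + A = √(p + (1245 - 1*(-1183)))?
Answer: -59 + √4808215671/1407 ≈ -9.7169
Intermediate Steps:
p = 1157/1407 (p = -1157/(-1407) = -1157*(-1/1407) = 1157/1407 ≈ 0.82232)
A = -3 + √4808215671/1407 (A = -3 + √(1157/1407 + (1245 - 1*(-1183))) = -3 + √(1157/1407 + (1245 + 1183)) = -3 + √(1157/1407 + 2428) = -3 + √(3417353/1407) = -3 + √4808215671/1407 ≈ 46.283)
A - j(24, 32) = (-3 + √4808215671/1407) - (24 + 32) = (-3 + √4808215671/1407) - 1*56 = (-3 + √4808215671/1407) - 56 = -59 + √4808215671/1407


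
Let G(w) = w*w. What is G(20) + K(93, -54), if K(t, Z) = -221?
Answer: 179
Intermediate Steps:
G(w) = w²
G(20) + K(93, -54) = 20² - 221 = 400 - 221 = 179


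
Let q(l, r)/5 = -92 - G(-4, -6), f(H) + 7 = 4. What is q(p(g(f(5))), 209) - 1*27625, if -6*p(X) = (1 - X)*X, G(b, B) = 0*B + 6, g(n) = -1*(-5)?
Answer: -28115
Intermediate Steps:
f(H) = -3 (f(H) = -7 + 4 = -3)
g(n) = 5
G(b, B) = 6 (G(b, B) = 0 + 6 = 6)
p(X) = -X*(1 - X)/6 (p(X) = -(1 - X)*X/6 = -X*(1 - X)/6)
q(l, r) = -490 (q(l, r) = 5*(-92 - 1*6) = 5*(-92 - 6) = 5*(-98) = -490)
q(p(g(f(5))), 209) - 1*27625 = -490 - 1*27625 = -490 - 27625 = -28115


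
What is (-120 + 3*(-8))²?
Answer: 20736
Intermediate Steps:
(-120 + 3*(-8))² = (-120 - 24)² = (-144)² = 20736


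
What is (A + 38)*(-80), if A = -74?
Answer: 2880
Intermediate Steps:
(A + 38)*(-80) = (-74 + 38)*(-80) = -36*(-80) = 2880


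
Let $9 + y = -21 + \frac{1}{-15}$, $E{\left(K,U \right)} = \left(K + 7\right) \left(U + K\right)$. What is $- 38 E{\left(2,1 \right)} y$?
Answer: $\frac{154242}{5} \approx 30848.0$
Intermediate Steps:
$E{\left(K,U \right)} = \left(7 + K\right) \left(K + U\right)$
$y = - \frac{451}{15}$ ($y = -9 - \left(21 - \frac{1}{-15}\right) = -9 - \frac{316}{15} = - \frac{451}{15} \approx -30.067$)
$- 38 E{\left(2,1 \right)} y = - 38 \left(2^{2} + 7 \cdot 2 + 7 \cdot 1 + 2 \cdot 1\right) \left(- \frac{451}{15}\right) = - 38 \left(4 + 14 + 7 + 2\right) \left(- \frac{451}{15}\right) = \left(-38\right) 27 \left(- \frac{451}{15}\right) = \left(-1026\right) \left(- \frac{451}{15}\right) = \frac{154242}{5}$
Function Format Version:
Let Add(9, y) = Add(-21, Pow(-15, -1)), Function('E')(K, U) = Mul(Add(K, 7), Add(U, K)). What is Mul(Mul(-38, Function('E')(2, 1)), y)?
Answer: Rational(154242, 5) ≈ 30848.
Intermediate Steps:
Function('E')(K, U) = Mul(Add(7, K), Add(K, U))
y = Rational(-451, 15) (y = Add(-9, Add(-21, Pow(-15, -1))) = Add(-9, Add(-21, Rational(-1, 15))) = Add(-9, Rational(-316, 15)) = Rational(-451, 15) ≈ -30.067)
Mul(Mul(-38, Function('E')(2, 1)), y) = Mul(Mul(-38, Add(Pow(2, 2), Mul(7, 2), Mul(7, 1), Mul(2, 1))), Rational(-451, 15)) = Mul(Mul(-38, Add(4, 14, 7, 2)), Rational(-451, 15)) = Mul(Mul(-38, 27), Rational(-451, 15)) = Mul(-1026, Rational(-451, 15)) = Rational(154242, 5)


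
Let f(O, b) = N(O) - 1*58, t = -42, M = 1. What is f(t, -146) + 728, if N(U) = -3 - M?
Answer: 666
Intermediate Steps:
N(U) = -4 (N(U) = -3 - 1*1 = -3 - 1 = -4)
f(O, b) = -62 (f(O, b) = -4 - 1*58 = -4 - 58 = -62)
f(t, -146) + 728 = -62 + 728 = 666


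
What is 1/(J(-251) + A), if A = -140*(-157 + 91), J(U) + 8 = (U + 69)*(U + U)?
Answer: 1/100596 ≈ 9.9407e-6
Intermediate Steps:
J(U) = -8 + 2*U*(69 + U) (J(U) = -8 + (U + 69)*(U + U) = -8 + (69 + U)*(2*U) = -8 + 2*U*(69 + U))
A = 9240 (A = -140*(-66) = 9240)
1/(J(-251) + A) = 1/((-8 + 2*(-251)² + 138*(-251)) + 9240) = 1/((-8 + 2*63001 - 34638) + 9240) = 1/((-8 + 126002 - 34638) + 9240) = 1/(91356 + 9240) = 1/100596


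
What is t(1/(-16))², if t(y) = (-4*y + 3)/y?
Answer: 2704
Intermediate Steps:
t(y) = (3 - 4*y)/y
t(1/(-16))² = (-4 + 3/(1/(-16)))² = (-4 + 3/(-1/16))² = (-4 + 3*(-16))² = (-4 - 48)² = (-52)² = 2704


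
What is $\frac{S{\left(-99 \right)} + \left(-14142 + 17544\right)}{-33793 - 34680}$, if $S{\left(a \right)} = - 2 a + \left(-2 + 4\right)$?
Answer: $- \frac{3602}{68473} \approx -0.052605$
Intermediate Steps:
$S{\left(a \right)} = 2 - 2 a$ ($S{\left(a \right)} = - 2 a + 2 = 2 - 2 a$)
$\frac{S{\left(-99 \right)} + \left(-14142 + 17544\right)}{-33793 - 34680} = \frac{\left(2 - -198\right) + \left(-14142 + 17544\right)}{-33793 - 34680} = \frac{\left(2 + 198\right) + 3402}{-68473} = \left(200 + 3402\right) \left(- \frac{1}{68473}\right) = 3602 \left(- \frac{1}{68473}\right) = - \frac{3602}{68473}$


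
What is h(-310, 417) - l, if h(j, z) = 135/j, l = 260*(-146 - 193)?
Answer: 5464653/62 ≈ 88140.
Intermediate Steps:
l = -88140 (l = 260*(-339) = -88140)
h(-310, 417) - l = 135/(-310) - 1*(-88140) = 135*(-1/310) + 88140 = -27/62 + 88140 = 5464653/62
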